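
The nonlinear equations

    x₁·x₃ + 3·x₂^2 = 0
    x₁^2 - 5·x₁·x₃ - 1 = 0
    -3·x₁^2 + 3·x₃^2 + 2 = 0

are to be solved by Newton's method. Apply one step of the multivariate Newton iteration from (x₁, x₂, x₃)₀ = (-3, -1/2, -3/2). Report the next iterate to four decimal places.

At (-3, -1/2, -3/2): F = (5.2500, -14.5000, -18.2500).
Jacobian J = [[x₃, 6·x₂, x₁], [2·x₁ - 5·x₃, 0, -5·x₁], [-6·x₁, 0, 6·x₃]].
At the point, J = [[-1.5000, -3.0000, -3.0000], [1.5000, 0.0000, 15.0000], [18.0000, 0.0000, -9.0000]] (det J = -850.5000).
Solving J·Δ = −F gives Δ = (1.4259, 0.2130, 0.8241).
Then the next iterate is (x₁, x₂, x₃)₁ = (-1.5741, -0.2870, -0.6759).

(-1.5741, -0.2870, -0.6759)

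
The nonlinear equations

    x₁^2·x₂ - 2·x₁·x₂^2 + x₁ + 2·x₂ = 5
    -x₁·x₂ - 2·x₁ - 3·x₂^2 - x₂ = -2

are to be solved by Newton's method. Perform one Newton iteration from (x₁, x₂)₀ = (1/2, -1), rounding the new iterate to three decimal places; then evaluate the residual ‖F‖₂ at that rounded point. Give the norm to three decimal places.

At (1/2, -1): F = (-7.750, -0.500).
Jacobian J = [[2·x₁·x₂ - 2·x₂^2 + 1, x₁^2 - 4·x₁·x₂ + 2], [-x₂ - 2, -x₁ - 6·x₂ - 1]].
At the point, J = [[-2.000, 4.250], [-1.000, 4.500]] (det J = -4.750).
Solving J·Δ = −F gives Δ = (-6.895, -1.421).
Then the next iterate is (x₁, x₂)₁ = (-6.395, -2.421).
Re-evaluating at (-6.395, -2.421): F = (-40.28100, -15.85502), so ‖F‖₂ = 43.289.

43.289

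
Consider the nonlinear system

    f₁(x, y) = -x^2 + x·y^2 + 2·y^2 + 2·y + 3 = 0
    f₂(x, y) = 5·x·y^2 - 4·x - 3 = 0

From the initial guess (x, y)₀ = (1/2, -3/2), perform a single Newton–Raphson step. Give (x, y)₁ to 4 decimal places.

(1.7090, -0.2480)

At (1/2, -3/2): F = (5.3750, 0.6250).
Jacobian J = [[-2·x + y^2, 2·x·y + 4·y + 2], [5·y^2 - 4, 10·x·y]].
At the point, J = [[1.2500, -5.5000], [7.2500, -7.5000]] (det J = 30.5000).
Solving J·Δ = −F gives Δ = (1.2090, 1.2520).
Then the next iterate is (x, y)₁ = (1.7090, -0.2480).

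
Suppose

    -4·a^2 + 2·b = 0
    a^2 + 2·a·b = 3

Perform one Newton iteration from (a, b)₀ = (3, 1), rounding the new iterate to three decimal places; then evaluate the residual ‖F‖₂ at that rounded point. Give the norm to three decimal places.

At (3, 1): F = (-34.000, 12.000).
Jacobian J = [[-8·a, 2], [2·a + 2·b, 2·a]].
At the point, J = [[-24.000, 2.000], [8.000, 6.000]] (det J = -160.000).
Solving J·Δ = −F gives Δ = (-1.425, -0.100).
Then the next iterate is (a, b)₁ = (1.575, 0.900).
Re-evaluating at (1.575, 0.900): F = (-8.12250, 2.31562), so ‖F‖₂ = 8.446.

8.446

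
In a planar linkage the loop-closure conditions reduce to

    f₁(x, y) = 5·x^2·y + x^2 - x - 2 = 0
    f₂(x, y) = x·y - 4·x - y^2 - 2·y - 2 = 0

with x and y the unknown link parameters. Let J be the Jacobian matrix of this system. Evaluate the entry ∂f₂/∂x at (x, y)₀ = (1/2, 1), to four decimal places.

-3.0000

∂f₂/∂x = y - 4.
At (1/2, 1) this is -3.0000.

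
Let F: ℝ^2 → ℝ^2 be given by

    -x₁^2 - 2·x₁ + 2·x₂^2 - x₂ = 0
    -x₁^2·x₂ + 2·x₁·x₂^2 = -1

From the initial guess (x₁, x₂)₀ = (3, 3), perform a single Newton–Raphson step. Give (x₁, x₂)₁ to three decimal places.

At (3, 3): F = (0.000, 28.000).
Jacobian J = [[-2·x₁ - 2, 4·x₂ - 1], [-2·x₁·x₂ + 2·x₂^2, -x₁^2 + 4·x₁·x₂]].
At the point, J = [[-8.000, 11.000], [0.000, 27.000]] (det J = -216.000).
Solving J·Δ = −F gives Δ = (-1.426, -1.037).
Then the next iterate is (x₁, x₂)₁ = (1.574, 1.963).

(1.574, 1.963)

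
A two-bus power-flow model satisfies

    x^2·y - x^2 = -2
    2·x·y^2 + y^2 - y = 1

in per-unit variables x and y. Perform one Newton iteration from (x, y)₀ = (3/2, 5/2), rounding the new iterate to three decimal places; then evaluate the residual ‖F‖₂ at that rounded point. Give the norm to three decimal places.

5.867

At (3/2, 5/2): F = (5.375, 21.500).
Jacobian J = [[2·x·y - 2·x, x^2], [2·y^2, 4·x·y + 2·y - 1]].
At the point, J = [[4.500, 2.250], [12.500, 19.000]] (det J = 57.375).
Solving J·Δ = −F gives Δ = (-0.937, -0.515).
Then the next iterate is (x, y)₁ = (0.563, 1.985).
Re-evaluating at (0.563, 1.985): F = (2.31221, 5.39192), so ‖F‖₂ = 5.867.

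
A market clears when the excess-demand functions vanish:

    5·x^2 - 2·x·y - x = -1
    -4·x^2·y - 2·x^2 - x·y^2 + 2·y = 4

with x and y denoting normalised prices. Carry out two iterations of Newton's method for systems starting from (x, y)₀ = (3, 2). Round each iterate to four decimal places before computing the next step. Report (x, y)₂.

(0.9320, 1.2234)

At (3, 2): F = (31.0000, -102.0000).
Jacobian J = [[10·x - 2·y - 1, -2·x], [-8·x·y - 4·x - y^2, -4·x^2 - 2·x·y + 2]].
At the point, J = [[25.0000, -6.0000], [-64.0000, -46.0000]] (det J = -1534.0000).
Solving J·Δ = −F gives Δ = (-1.3286, -0.3690).
Then the next iterate is (x, y)₁ = (1.6714, 1.6310).
Round to (1.6714, 1.6310) and repeat: F = (7.844383, -28.996652), J = [[12.4520, -3.3428], [-31.154188, -14.626419]].
Δ = (-0.7394, -0.4076), so (x, y)₂ = (0.9320, 1.2234).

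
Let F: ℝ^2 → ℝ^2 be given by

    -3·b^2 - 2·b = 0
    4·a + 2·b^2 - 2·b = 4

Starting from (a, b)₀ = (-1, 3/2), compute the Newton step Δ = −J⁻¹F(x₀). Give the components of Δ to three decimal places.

(2.511, -0.886)

At (-1, 3/2): F = (-9.750, -6.500).
Jacobian J = [[0, -6·b - 2], [4, 4·b - 2]].
At the point, J = [[0.000, -11.000], [4.000, 4.000]] (det J = 44.000).
Solving J·Δ = −F gives Δ = (2.511, -0.886).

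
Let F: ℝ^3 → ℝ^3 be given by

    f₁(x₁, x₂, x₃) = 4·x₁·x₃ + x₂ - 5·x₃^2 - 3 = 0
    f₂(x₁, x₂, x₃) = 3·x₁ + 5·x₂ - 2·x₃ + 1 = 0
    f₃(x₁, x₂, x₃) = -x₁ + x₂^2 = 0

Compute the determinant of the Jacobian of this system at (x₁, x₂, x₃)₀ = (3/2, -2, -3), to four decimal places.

J = [[4·x₃, 1, 4·x₁ - 10·x₃], [3, 5, -2], [-1, 2·x₂, 0]].
At the point, J = [[-12.0000, 1.0000, 36.0000], [3.0000, 5.0000, -2.0000], [-1.0000, -4.0000, 0.0000]].
det J = -154.0000.

-154.0000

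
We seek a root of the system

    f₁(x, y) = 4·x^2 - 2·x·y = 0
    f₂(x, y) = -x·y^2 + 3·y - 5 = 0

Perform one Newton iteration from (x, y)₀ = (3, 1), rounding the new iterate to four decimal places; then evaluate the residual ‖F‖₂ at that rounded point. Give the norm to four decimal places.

9.1369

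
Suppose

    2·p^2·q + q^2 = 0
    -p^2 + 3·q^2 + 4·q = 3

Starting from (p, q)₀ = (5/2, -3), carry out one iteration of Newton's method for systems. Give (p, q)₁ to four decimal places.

At (5/2, -3): F = (-28.5000, 5.7500).
Jacobian J = [[4·p·q, 2·p^2 + 2·q], [-2·p, 6·q + 4]].
At the point, J = [[-30.0000, 6.5000], [-5.0000, -14.0000]] (det J = 452.5000).
Solving J·Δ = −F gives Δ = (-0.7992, 0.6961).
Then the next iterate is (p, q)₁ = (1.7008, -2.3039).

(1.7008, -2.3039)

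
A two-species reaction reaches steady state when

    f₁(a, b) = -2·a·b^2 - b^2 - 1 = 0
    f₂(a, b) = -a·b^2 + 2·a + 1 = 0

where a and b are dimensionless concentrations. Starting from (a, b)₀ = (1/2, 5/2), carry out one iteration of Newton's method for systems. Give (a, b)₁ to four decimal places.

At (1/2, 5/2): F = (-13.5000, -1.1250).
Jacobian J = [[-2·b^2, -4·a·b - 2·b], [-b^2 + 2, -2·a·b]].
At the point, J = [[-12.5000, -10.0000], [-4.2500, -2.5000]] (det J = -11.2500).
Solving J·Δ = −F gives Δ = (2.0000, -3.8500).
Then the next iterate is (a, b)₁ = (2.5000, -1.3500).

(2.5000, -1.3500)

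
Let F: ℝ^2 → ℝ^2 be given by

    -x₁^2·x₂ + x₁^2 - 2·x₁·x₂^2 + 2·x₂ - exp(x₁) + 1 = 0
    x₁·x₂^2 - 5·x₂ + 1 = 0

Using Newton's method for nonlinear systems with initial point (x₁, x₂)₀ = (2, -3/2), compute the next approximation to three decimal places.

At (2, -3/2): F = (-8.38906, 13.000).
Jacobian J = [[-2·x₁·x₂ + 2·x₁ - 2·x₂^2 - exp(x₁), -x₁^2 - 4·x₁·x₂ + 2], [x₂^2, 2·x₁·x₂ - 5]].
At the point, J = [[-1.88906, 10.000], [2.250, -11.000]] (det J = -1.72038).
Solving J·Δ = −F gives Δ = (-21.926, -3.303).
Then the next iterate is (x₁, x₂)₁ = (-19.926, -4.803).

(-19.926, -4.803)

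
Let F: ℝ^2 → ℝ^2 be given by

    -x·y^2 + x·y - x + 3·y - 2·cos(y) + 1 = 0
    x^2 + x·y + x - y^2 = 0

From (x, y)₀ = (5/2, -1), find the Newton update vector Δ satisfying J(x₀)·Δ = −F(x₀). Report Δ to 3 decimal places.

At (5/2, -1): F = (-10.58060, 5.250).
Jacobian J = [[-y^2 + y - 1, -2·x·y + x + 2·sin(y) + 3], [2·x + y + 1, x - 2·y]].
At the point, J = [[-3.000, 8.81706], [5.000, 4.500]] (det J = -57.58529).
Solving J·Δ = −F gives Δ = (-1.631, 0.645).

(-1.631, 0.645)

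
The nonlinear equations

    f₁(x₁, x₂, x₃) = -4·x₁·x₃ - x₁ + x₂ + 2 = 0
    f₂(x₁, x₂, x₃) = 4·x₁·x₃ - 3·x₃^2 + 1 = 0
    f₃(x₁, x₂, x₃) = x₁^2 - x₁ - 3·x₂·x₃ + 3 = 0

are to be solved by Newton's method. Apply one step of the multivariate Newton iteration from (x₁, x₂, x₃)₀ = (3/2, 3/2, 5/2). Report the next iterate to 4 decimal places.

At (3/2, 3/2, 5/2): F = (-13.0000, -2.7500, -7.5000).
Jacobian J = [[-4·x₃ - 1, 1, -4·x₁], [4·x₃, 0, 4·x₁ - 6·x₃], [2·x₁ - 1, -3·x₃, -3·x₂]].
At the point, J = [[-11.0000, 1.0000, -6.0000], [10.0000, 0.0000, -9.0000], [2.0000, -7.5000, -4.5000]] (det J = 1219.5000).
Solving J·Δ = −F gives Δ = (-0.6633, -0.5514, -1.0425).
Then the next iterate is (x₁, x₂, x₃)₁ = (0.8367, 0.9486, 1.4575).

(0.8367, 0.9486, 1.4575)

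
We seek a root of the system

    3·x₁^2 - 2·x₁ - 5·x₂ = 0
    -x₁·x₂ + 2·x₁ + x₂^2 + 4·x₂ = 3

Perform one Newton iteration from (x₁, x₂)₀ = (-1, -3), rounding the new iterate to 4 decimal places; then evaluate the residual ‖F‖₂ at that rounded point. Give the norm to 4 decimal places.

At (-1, -3): F = (20.0000, -11.0000).
Jacobian J = [[6·x₁ - 2, -5], [-x₂ + 2, -x₁ + 2·x₂ + 4]].
At the point, J = [[-8.0000, -5.0000], [5.0000, -1.0000]] (det J = 33.0000).
Solving J·Δ = −F gives Δ = (2.2727, 0.3636).
Then the next iterate is (x₁, x₂)₁ = (1.2727, -2.6364).
Re-evaluating at (1.2727, -2.6364): F = (15.495896, -0.694249), so ‖F‖₂ = 15.5114.

15.5114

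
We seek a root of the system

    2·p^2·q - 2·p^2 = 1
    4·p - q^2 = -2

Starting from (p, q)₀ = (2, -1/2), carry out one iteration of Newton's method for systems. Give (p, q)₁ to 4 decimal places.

At (2, -1/2): F = (-13.0000, 9.7500).
Jacobian J = [[4·p·q - 4·p, 2·p^2], [4, -2·q]].
At the point, J = [[-12.0000, 8.0000], [4.0000, 1.0000]] (det J = -44.0000).
Solving J·Δ = −F gives Δ = (-2.0682, -1.4773).
Then the next iterate is (p, q)₁ = (-0.0682, -1.9773).

(-0.0682, -1.9773)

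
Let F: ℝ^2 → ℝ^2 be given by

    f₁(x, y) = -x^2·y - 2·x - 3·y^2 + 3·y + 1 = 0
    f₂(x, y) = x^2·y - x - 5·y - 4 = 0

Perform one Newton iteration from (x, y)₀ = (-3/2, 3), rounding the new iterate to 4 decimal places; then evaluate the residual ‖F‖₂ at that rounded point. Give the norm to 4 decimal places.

4.8175

At (-3/2, 3): F = (-20.7500, -10.7500).
Jacobian J = [[-2·x·y - 2, -x^2 - 6·y + 3], [2·x·y - 1, x^2 - 5]].
At the point, J = [[7.0000, -17.2500], [-10.0000, -2.7500]] (det J = -191.7500).
Solving J·Δ = −F gives Δ = (-0.6695, -1.4746).
Then the next iterate is (x, y)₁ = (-2.1695, 1.5254).
Re-evaluating at (-2.1695, 1.5254): F = (-4.244982, -2.277854), so ‖F‖₂ = 4.8175.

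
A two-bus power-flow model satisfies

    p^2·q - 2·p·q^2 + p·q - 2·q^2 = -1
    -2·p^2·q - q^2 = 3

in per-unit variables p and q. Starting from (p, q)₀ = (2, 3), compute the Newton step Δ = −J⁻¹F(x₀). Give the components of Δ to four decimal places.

(-0.8702, -1.0796)

At (2, 3): F = (-35.0000, -36.0000).
Jacobian J = [[2·p·q - 2·q^2 + q, p^2 - 4·p·q + p - 4·q], [-4·p·q, -2·p^2 - 2·q]].
At the point, J = [[-3.0000, -30.0000], [-24.0000, -14.0000]] (det J = -678.0000).
Solving J·Δ = −F gives Δ = (-0.8702, -1.0796).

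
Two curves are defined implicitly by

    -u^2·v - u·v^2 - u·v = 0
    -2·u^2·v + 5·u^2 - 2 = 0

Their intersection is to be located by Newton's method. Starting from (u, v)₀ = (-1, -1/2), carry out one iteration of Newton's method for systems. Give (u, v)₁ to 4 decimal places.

(-0.6667, -0.5000)

At (-1, -1/2): F = (0.2500, 4.0000).
Jacobian J = [[-2·u·v - v^2 - v, -u^2 - 2·u·v - u], [-4·u·v + 10·u, -2·u^2]].
At the point, J = [[-0.7500, -1.0000], [-12.0000, -2.0000]] (det J = -10.5000).
Solving J·Δ = −F gives Δ = (0.3333, 0.0000).
Then the next iterate is (u, v)₁ = (-0.6667, -0.5000).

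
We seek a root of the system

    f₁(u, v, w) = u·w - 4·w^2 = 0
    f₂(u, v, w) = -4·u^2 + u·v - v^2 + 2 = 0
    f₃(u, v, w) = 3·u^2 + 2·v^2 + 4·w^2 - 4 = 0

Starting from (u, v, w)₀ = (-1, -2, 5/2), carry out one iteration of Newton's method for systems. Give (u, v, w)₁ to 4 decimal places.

(-0.6077, -1.4513, 1.2372)

At (-1, -2, 5/2): F = (-27.5000, -4.0000, 32.0000).
Jacobian J = [[w, 0, u - 8·w], [-8·u + v, u - 2·v, 0], [6·u, 4·v, 8·w]].
At the point, J = [[2.5000, 0.0000, -21.0000], [6.0000, 3.0000, 0.0000], [-6.0000, -8.0000, 20.0000]] (det J = 780.0000).
Solving J·Δ = −F gives Δ = (0.3923, 0.5487, -1.2628).
Then the next iterate is (u, v, w)₁ = (-0.6077, -1.4513, 1.2372).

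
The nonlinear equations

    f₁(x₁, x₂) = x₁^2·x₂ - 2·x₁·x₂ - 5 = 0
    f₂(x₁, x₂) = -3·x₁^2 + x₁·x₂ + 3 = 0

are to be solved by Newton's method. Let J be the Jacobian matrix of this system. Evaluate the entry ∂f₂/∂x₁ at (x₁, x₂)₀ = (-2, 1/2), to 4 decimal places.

∂f₂/∂x₁ = -6·x₁ + x₂.
At (-2, 1/2) this is 12.5000.

12.5000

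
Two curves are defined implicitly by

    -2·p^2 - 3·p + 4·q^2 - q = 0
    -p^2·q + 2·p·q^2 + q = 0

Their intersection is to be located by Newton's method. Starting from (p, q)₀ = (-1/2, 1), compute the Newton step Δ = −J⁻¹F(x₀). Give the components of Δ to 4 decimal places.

(-0.1646, -0.5949)

At (-1/2, 1): F = (4.0000, -0.2500).
Jacobian J = [[-4·p - 3, 8·q - 1], [-2·p·q + 2·q^2, -p^2 + 4·p·q + 1]].
At the point, J = [[-1.0000, 7.0000], [3.0000, -1.2500]] (det J = -19.7500).
Solving J·Δ = −F gives Δ = (-0.1646, -0.5949).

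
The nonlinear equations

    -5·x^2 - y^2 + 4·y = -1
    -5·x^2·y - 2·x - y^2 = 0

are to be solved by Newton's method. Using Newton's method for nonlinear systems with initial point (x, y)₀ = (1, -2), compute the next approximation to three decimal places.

At (1, -2): F = (-16.000, 4.000).
Jacobian J = [[-10·x, -2·y + 4], [-10·x·y - 2, -5·x^2 - 2·y]].
At the point, J = [[-10.000, 8.000], [18.000, -1.000]] (det J = -134.000).
Solving J·Δ = −F gives Δ = (-0.119, 1.851).
Then the next iterate is (x, y)₁ = (0.881, -0.149).

(0.881, -0.149)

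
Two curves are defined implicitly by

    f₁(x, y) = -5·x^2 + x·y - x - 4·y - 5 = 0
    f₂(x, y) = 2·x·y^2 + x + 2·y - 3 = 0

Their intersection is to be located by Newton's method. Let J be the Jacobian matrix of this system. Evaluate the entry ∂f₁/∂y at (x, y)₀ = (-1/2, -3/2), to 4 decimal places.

-4.5000

∂f₁/∂y = x - 4.
At (-1/2, -3/2) this is -4.5000.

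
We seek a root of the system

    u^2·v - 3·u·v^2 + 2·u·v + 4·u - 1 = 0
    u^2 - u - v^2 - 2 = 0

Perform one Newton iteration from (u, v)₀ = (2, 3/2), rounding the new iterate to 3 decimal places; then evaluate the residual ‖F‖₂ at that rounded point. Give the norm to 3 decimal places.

At (2, 3/2): F = (5.500, -2.250).
Jacobian J = [[2·u·v - 3·v^2 + 2·v + 4, u^2 - 6·u·v + 2·u], [2·u - 1, -2·v]].
At the point, J = [[6.250, -10.000], [3.000, -3.000]] (det J = 11.250).
Solving J·Δ = −F gives Δ = (3.467, 2.717).
Then the next iterate is (u, v)₁ = (5.467, 4.217).
Re-evaluating at (5.467, 4.217): F = (-98.64569, 4.638), so ‖F‖₂ = 98.755.

98.755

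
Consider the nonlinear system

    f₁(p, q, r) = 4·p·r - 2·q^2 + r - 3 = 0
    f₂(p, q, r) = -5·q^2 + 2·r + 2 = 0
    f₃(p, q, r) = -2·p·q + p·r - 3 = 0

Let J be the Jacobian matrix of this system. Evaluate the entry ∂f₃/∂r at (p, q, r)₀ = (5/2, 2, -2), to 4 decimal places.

∂f₃/∂r = p.
At (5/2, 2, -2) this is 2.5000.

2.5000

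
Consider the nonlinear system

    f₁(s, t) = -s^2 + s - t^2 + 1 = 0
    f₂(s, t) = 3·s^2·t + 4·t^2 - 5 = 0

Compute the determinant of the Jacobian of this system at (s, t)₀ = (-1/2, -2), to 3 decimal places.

-54.500

J = [[-2·s + 1, -2·t], [6·s·t, 3·s^2 + 8·t]].
At the point, J = [[2.000, 4.000], [6.000, -15.250]].
det J = -54.500.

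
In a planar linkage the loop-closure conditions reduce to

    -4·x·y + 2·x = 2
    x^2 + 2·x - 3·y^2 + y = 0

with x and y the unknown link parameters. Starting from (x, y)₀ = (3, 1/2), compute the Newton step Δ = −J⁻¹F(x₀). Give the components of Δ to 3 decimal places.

At (3, 1/2): F = (-2.000, 14.750).
Jacobian J = [[-4·y + 2, -4·x], [2·x + 2, -6·y + 1]].
At the point, J = [[0.000, -12.000], [8.000, -2.000]] (det J = 96.000).
Solving J·Δ = −F gives Δ = (-1.885, -0.167).

(-1.885, -0.167)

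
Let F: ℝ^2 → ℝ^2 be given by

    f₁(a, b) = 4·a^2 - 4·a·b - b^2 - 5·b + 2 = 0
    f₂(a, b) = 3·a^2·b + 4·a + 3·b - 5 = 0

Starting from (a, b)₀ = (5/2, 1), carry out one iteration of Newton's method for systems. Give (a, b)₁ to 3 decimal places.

(1.466, 0.674)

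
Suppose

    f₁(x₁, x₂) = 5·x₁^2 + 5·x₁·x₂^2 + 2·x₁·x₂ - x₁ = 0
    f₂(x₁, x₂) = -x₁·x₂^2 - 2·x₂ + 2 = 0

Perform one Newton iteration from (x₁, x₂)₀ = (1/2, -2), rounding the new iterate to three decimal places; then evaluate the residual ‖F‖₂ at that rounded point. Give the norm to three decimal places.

24.157

At (1/2, -2): F = (8.750, 4.000).
Jacobian J = [[10·x₁ + 5·x₂^2 + 2·x₂ - 1, 10·x₁·x₂ + 2·x₁], [-x₂^2, -2·x₁·x₂ - 2]].
At the point, J = [[20.000, -9.000], [-4.000, 0.000]] (det J = -36.000).
Solving J·Δ = −F gives Δ = (1.000, 3.194).
Then the next iterate is (x₁, x₂)₁ = (1.500, 1.194).
Re-evaluating at (1.500, 1.194): F = (24.02427, -2.52645), so ‖F‖₂ = 24.157.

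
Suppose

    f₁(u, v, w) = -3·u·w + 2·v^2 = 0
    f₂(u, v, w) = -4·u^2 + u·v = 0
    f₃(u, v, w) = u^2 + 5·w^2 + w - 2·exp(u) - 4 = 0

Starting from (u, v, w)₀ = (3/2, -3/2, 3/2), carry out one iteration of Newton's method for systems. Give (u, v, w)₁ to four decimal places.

(0.7243, -0.9810, 1.0836)

At (3/2, -3/2, 3/2): F = (-2.2500, -11.2500, 2.036622).
Jacobian J = [[-3·w, 4·v, -3·u], [-8·u + v, u, 0], [2·u - 2·exp(u), 0, 10·w + 1]].
At the point, J = [[-4.5000, -6.0000, -4.5000], [-13.5000, 1.5000, 0.0000], [-5.963378, 0.0000, 16.0000]] (det J = -1444.252802).
Solving J·Δ = −F gives Δ = (-0.7757, 0.5190, -0.4164).
Then the next iterate is (u, v, w)₁ = (0.7243, -0.9810, 1.0836).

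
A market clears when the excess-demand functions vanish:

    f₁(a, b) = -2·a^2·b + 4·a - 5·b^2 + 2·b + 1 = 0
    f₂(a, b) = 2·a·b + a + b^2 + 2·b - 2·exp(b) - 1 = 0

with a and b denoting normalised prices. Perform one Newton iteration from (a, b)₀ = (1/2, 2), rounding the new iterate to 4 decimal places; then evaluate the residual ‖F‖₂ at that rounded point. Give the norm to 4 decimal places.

4.0221

At (1/2, 2): F = (-14.0000, -5.278112).
Jacobian J = [[-4·a·b + 4, -2·a^2 - 10·b + 2], [2·b + 1, 2·a + 2·b - 2·exp(b) + 2]].
At the point, J = [[0.0000, -18.5000], [5.0000, -7.778112]] (det J = 92.5000).
Solving J·Δ = −F gives Δ = (-0.1216, -0.7568).
Then the next iterate is (a, b)₁ = (0.3784, 1.2432).
Re-evaluating at (0.3784, 1.2432): F = (-3.083750, -2.582178), so ‖F‖₂ = 4.0221.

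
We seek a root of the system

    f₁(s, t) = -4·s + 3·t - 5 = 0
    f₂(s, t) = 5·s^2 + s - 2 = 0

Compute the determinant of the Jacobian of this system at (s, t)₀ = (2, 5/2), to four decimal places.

-63.0000

J = [[-4, 3], [10·s + 1, 0]].
At the point, J = [[-4.0000, 3.0000], [21.0000, 0.0000]].
det J = -63.0000.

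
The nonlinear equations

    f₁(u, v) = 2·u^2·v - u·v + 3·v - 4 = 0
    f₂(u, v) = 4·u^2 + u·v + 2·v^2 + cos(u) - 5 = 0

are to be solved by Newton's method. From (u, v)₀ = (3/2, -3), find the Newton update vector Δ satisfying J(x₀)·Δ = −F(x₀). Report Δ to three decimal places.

At (3/2, -3): F = (-22.000, 17.57074).
Jacobian J = [[4·u·v - v, 2·u^2 - u + 3], [8·u + v - sin(u), u + 4·v]].
At the point, J = [[-15.000, 6.000], [8.00251, -10.500]] (det J = 109.48497).
Solving J·Δ = −F gives Δ = (-1.147, 0.799).

(-1.147, 0.799)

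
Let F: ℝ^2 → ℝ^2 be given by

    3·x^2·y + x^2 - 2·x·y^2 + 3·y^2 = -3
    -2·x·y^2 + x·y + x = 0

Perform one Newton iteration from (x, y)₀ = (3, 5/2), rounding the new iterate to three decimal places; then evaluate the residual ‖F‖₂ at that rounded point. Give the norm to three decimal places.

At (3, 5/2): F = (60.750, -27.000).
Jacobian J = [[6·x·y + 2·x - 2·y^2, 3·x^2 - 4·x·y + 6·y], [-2·y^2 + y + 1, -4·x·y + x]].
At the point, J = [[38.500, 12.000], [-9.000, -27.000]] (det J = -931.500).
Solving J·Δ = −F gives Δ = (-1.413, -0.529).
Then the next iterate is (x, y)₁ = (1.587, 1.971).
Re-evaluating at (1.587, 1.971): F = (19.73491, -7.61551), so ‖F‖₂ = 21.153.

21.153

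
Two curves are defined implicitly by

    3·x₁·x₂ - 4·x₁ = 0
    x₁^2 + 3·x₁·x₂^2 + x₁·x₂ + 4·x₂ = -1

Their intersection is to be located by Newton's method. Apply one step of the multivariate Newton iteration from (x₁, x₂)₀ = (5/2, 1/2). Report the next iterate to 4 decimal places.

(0.2977, 0.5992)

At (5/2, 1/2): F = (-6.2500, 12.3750).
Jacobian J = [[3·x₂ - 4, 3·x₁], [2·x₁ + 3·x₂^2 + x₂, 6·x₁·x₂ + x₁ + 4]].
At the point, J = [[-2.5000, 7.5000], [6.2500, 14.0000]] (det J = -81.8750).
Solving J·Δ = −F gives Δ = (-2.2023, 0.0992).
Then the next iterate is (x₁, x₂)₁ = (0.2977, 0.5992).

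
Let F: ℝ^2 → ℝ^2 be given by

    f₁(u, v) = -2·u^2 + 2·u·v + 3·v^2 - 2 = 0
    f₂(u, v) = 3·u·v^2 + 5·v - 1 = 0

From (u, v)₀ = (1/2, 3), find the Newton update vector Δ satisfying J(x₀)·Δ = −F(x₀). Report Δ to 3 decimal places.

At (1/2, 3): F = (27.500, 27.500).
Jacobian J = [[-4·u + 2·v, 2·u + 6·v], [3·v^2, 6·u·v + 5]].
At the point, J = [[4.000, 19.000], [27.000, 14.000]] (det J = -457.000).
Solving J·Δ = −F gives Δ = (-0.301, -1.384).

(-0.301, -1.384)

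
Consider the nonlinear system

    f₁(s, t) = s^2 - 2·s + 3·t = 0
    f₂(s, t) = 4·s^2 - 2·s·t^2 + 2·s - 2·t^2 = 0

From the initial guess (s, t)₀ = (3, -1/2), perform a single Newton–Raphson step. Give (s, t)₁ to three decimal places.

(0.573, 2.236)

At (3, -1/2): F = (1.500, 40.000).
Jacobian J = [[2·s - 2, 3], [8·s - 2·t^2 + 2, -4·s·t - 4·t]].
At the point, J = [[4.000, 3.000], [25.500, 8.000]] (det J = -44.500).
Solving J·Δ = −F gives Δ = (-2.427, 2.736).
Then the next iterate is (s, t)₁ = (0.573, 2.236).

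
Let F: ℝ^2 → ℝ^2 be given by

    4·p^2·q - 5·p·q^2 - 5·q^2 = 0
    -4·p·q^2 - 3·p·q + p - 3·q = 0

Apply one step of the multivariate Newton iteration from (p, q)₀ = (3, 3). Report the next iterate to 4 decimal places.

At (3, 3): F = (-72.0000, -141.0000).
Jacobian J = [[8·p·q - 5·q^2, 4·p^2 - 10·p·q - 10·q], [-4·q^2 - 3·q + 1, -8·p·q - 3·p - 3]].
At the point, J = [[27.0000, -84.0000], [-44.0000, -84.0000]] (det J = -5964.0000).
Solving J·Δ = −F gives Δ = (-0.9718, -1.1695).
Then the next iterate is (p, q)₁ = (2.0282, 1.8305).

(2.0282, 1.8305)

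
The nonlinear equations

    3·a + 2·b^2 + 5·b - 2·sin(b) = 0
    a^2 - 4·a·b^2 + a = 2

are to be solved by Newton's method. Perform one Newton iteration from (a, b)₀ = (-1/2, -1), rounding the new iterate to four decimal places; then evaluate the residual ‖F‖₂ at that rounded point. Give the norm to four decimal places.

7.9233

At (-1/2, -1): F = (-2.817058, -0.2500).
Jacobian J = [[3, 4·b - 2·cos(b) + 5], [2·a - 4·b^2 + 1, -8·a·b]].
At the point, J = [[3.0000, -0.080605], [-4.0000, -4.0000]] (det J = -12.322418).
Solving J·Δ = −F gives Δ = (0.9128, -0.9753).
Then the next iterate is (a, b)₁ = (0.4128, -1.9753).
Re-evaluating at (0.4128, -1.9753): F = (1.004116, -7.859465), so ‖F‖₂ = 7.9233.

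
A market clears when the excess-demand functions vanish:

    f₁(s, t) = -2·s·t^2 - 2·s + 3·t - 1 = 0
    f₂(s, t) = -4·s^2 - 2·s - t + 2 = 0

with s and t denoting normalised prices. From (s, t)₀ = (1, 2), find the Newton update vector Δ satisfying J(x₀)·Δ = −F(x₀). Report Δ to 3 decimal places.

(-0.625, 0.250)

At (1, 2): F = (-5.000, -6.000).
Jacobian J = [[-2·t^2 - 2, -4·s·t + 3], [-8·s - 2, -1]].
At the point, J = [[-10.000, -5.000], [-10.000, -1.000]] (det J = -40.000).
Solving J·Δ = −F gives Δ = (-0.625, 0.250).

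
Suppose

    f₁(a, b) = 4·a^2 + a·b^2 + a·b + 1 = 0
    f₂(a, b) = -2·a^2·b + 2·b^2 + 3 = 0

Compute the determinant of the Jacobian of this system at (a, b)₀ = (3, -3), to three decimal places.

J = [[8·a + b^2 + b, 2·a·b + a], [-4·a·b, -2·a^2 + 4·b]].
At the point, J = [[30.000, -15.000], [36.000, -30.000]].
det J = -360.000.

-360.000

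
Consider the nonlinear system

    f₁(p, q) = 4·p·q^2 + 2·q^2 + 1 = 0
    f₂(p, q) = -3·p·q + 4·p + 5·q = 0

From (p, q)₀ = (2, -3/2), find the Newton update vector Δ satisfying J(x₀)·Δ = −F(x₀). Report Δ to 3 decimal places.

(-1.063, 0.464)

At (2, -3/2): F = (23.500, 9.500).
Jacobian J = [[4·q^2, 8·p·q + 4·q], [-3·q + 4, -3·p + 5]].
At the point, J = [[9.000, -30.000], [8.500, -1.000]] (det J = 246.000).
Solving J·Δ = −F gives Δ = (-1.063, 0.464).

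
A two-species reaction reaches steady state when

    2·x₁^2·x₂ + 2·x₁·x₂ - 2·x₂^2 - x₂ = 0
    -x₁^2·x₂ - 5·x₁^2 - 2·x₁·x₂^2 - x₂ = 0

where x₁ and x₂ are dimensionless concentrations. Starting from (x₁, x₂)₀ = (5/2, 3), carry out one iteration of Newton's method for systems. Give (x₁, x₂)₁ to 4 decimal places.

(1.8219, 1.4250)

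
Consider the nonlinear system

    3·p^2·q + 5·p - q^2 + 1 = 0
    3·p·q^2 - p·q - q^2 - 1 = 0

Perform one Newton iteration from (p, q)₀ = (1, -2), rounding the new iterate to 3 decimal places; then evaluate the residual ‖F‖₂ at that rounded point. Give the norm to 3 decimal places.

3.646

At (1, -2): F = (-4.000, 9.000).
Jacobian J = [[6·p·q + 5, 3·p^2 - 2·q], [3·q^2 - q, 6·p·q - p - 2·q]].
At the point, J = [[-7.000, 7.000], [14.000, -9.000]] (det J = -35.000).
Solving J·Δ = −F gives Δ = (-0.771, -0.200).
Then the next iterate is (p, q)₁ = (0.229, -2.200).
Re-evaluating at (0.229, -2.200): F = (-3.04111, -2.01112), so ‖F‖₂ = 3.646.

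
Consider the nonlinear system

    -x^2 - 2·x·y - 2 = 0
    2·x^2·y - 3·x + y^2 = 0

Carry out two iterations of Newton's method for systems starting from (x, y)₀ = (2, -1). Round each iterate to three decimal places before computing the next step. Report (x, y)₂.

At (2, -1): F = (-2.000, -13.000).
Jacobian J = [[-2·x - 2·y, -2·x], [4·x·y - 3, 2·x^2 + 2·y]].
At the point, J = [[-2.000, -4.000], [-11.000, 6.000]] (det J = -56.000).
Solving J·Δ = −F gives Δ = (-1.143, 0.071).
Then the next iterate is (x, y)₁ = (0.857, -0.929).
Round to (0.857, -0.929) and repeat: F = (-1.14214, -3.07257), J = [[0.144, -1.714], [-6.18461, -0.38910]].
Δ = (-0.452, -0.704), so (x, y)₂ = (0.405, -1.633).

(0.405, -1.633)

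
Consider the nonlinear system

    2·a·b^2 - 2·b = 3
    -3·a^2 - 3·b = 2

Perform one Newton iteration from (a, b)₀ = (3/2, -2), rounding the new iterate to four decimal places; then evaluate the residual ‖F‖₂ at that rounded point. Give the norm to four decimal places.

3.4995

At (3/2, -2): F = (13.0000, -2.7500).
Jacobian J = [[2·b^2, 4·a·b - 2], [-6·a, -3]].
At the point, J = [[8.0000, -14.0000], [-9.0000, -3.0000]] (det J = -150.0000).
Solving J·Δ = −F gives Δ = (-0.5167, 0.6333).
Then the next iterate is (a, b)₁ = (0.9833, -1.3667).
Re-evaluating at (0.9833, -1.3667): F = (3.406751, -0.800537), so ‖F‖₂ = 3.4995.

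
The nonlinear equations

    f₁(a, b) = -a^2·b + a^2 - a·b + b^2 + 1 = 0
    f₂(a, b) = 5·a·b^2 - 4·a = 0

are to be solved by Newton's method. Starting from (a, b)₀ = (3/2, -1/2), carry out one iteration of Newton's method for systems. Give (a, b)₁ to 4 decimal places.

(0.3152, -0.6156)

At (3/2, -1/2): F = (5.3750, -4.1250).
Jacobian J = [[-2·a·b + 2·a - b, -a^2 - a + 2·b], [5·b^2 - 4, 10·a·b]].
At the point, J = [[5.0000, -4.7500], [-2.7500, -7.5000]] (det J = -50.5625).
Solving J·Δ = −F gives Δ = (-1.1848, -0.1156).
Then the next iterate is (a, b)₁ = (0.3152, -0.6156).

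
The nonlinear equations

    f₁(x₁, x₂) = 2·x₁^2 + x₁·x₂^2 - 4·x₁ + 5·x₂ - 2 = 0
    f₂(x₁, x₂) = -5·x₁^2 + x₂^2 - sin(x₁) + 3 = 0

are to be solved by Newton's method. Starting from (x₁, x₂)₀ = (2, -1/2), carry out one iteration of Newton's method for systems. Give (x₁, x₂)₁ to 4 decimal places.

(0.9546, 2.3144)

At (2, -1/2): F = (-4.0000, -17.659297).
Jacobian J = [[4·x₁ + x₂^2 - 4, 2·x₁·x₂ + 5], [-10·x₁ - cos(x₁), 2·x₂]].
At the point, J = [[4.2500, 3.0000], [-19.583853, -1.0000]] (det J = 54.501559).
Solving J·Δ = −F gives Δ = (-1.0454, 2.8144).
Then the next iterate is (x₁, x₂)₁ = (0.9546, 2.3144).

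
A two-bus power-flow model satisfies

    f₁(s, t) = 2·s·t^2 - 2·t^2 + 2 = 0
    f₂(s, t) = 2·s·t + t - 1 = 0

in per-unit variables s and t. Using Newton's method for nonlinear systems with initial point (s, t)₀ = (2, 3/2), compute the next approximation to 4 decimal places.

(3.4444, -0.6667)

At (2, 3/2): F = (6.5000, 6.5000).
Jacobian J = [[2·t^2, 4·s·t - 4·t], [2·t, 2·s + 1]].
At the point, J = [[4.5000, 6.0000], [3.0000, 5.0000]] (det J = 4.5000).
Solving J·Δ = −F gives Δ = (1.4444, -2.1667).
Then the next iterate is (s, t)₁ = (3.4444, -0.6667).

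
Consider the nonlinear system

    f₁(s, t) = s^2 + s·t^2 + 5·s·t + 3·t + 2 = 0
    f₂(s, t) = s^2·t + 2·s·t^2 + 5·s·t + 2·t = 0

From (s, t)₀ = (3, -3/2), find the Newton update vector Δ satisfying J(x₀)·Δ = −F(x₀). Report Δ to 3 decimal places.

(-1.364, 1.141)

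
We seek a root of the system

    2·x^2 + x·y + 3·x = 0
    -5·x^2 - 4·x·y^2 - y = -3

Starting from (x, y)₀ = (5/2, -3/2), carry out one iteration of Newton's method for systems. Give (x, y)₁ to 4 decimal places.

At (5/2, -3/2): F = (16.2500, -49.2500).
Jacobian J = [[4·x + y + 3, x], [-10·x - 4·y^2, -8·x·y - 1]].
At the point, J = [[11.5000, 2.5000], [-34.0000, 29.0000]] (det J = 418.5000).
Solving J·Δ = −F gives Δ = (-1.4203, 0.0332).
Then the next iterate is (x, y)₁ = (1.0797, -1.4668).

(1.0797, -1.4668)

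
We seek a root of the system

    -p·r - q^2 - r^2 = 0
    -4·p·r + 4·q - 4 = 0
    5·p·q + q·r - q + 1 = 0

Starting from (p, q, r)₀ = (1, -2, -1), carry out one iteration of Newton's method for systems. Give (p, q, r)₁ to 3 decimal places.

At (1, -2, -1): F = (-4.000, -8.000, -5.000).
Jacobian J = [[-r, -2·q, -p - 2·r], [-4·r, 4, -4·p], [5·q, 5·p + r - 1, q]].
At the point, J = [[1.000, 4.000, 1.000], [4.000, 4.000, -4.000], [-10.000, 3.000, -2.000]] (det J = 248.000).
Solving J·Δ = −F gives Δ = (0.016, 1.194, -0.790).
Then the next iterate is (p, q, r)₁ = (1.016, -0.806, -1.790).

(1.016, -0.806, -1.790)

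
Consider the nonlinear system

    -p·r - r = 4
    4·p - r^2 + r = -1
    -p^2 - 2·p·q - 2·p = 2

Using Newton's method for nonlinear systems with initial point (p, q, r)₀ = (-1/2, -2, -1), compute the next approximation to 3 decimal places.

(1.900, -5.950, -3.200)

At (-1/2, -2, -1): F = (-3.500, -3.000, -3.250).
Jacobian J = [[-r, 0, -p - 1], [4, 0, -2·r + 1], [-2·p - 2·q - 2, -2·p, 0]].
At the point, J = [[1.000, 0.000, -0.500], [4.000, 0.000, 3.000], [3.000, 1.000, 0.000]] (det J = -5.000).
Solving J·Δ = −F gives Δ = (2.400, -3.950, -2.200).
Then the next iterate is (p, q, r)₁ = (1.900, -5.950, -3.200).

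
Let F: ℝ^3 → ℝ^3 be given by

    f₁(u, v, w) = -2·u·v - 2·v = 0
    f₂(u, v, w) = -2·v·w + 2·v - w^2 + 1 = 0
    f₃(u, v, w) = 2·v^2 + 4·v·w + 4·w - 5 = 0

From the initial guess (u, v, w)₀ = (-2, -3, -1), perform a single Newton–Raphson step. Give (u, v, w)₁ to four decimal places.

At (-2, -3, -1): F = (-6.0000, -12.0000, 21.0000).
Jacobian J = [[-2·v, -2·u - 2, 0], [0, -2·w + 2, -2·v - 2·w], [0, 4·v + 4·w, 4·v + 4]].
At the point, J = [[6.0000, 2.0000, 0.0000], [0.0000, 4.0000, 8.0000], [0.0000, -16.0000, -8.0000]] (det J = 576.0000).
Solving J·Δ = −F gives Δ = (0.7500, 0.7500, 1.1250).
Then the next iterate is (u, v, w)₁ = (-1.2500, -2.2500, 0.1250).

(-1.2500, -2.2500, 0.1250)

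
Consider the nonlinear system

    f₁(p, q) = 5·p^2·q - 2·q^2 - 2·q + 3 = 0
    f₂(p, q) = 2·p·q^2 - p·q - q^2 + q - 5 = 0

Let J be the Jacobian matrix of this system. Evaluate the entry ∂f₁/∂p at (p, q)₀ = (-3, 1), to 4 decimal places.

∂f₁/∂p = 10·p·q.
At (-3, 1) this is -30.0000.

-30.0000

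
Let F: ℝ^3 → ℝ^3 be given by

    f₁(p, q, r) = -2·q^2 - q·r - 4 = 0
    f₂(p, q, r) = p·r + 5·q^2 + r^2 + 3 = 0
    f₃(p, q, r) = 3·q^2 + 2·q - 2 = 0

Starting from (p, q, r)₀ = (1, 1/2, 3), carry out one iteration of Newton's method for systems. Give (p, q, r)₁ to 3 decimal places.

At (1, 1/2, 3): F = (-6.000, 16.250, -0.250).
Jacobian J = [[0, -4·q - r, -q], [r, 10·q, p + 2·r], [0, 6·q + 2, 0]].
At the point, J = [[0.000, -5.000, -0.500], [3.000, 5.000, 7.000], [0.000, 5.000, 0.000]] (det J = -7.500).
Solving J·Δ = −F gives Δ = (23.667, 0.050, -12.500).
Then the next iterate is (p, q, r)₁ = (24.667, 0.550, -9.500).

(24.667, 0.550, -9.500)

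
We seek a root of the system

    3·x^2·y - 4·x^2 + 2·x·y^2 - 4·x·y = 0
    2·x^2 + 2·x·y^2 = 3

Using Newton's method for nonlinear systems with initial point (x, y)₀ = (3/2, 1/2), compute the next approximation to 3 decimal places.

At (3/2, 1/2): F = (-7.875, 2.250).
Jacobian J = [[6·x·y - 8·x + 2·y^2 - 4·y, 3·x^2 + 4·x·y - 4·x], [4·x + 2·y^2, 4·x·y]].
At the point, J = [[-9.000, 3.750], [6.500, 3.000]] (det J = -51.375).
Solving J·Δ = −F gives Δ = (-0.624, 0.602).
Then the next iterate is (x, y)₁ = (0.876, 1.102).

(0.876, 1.102)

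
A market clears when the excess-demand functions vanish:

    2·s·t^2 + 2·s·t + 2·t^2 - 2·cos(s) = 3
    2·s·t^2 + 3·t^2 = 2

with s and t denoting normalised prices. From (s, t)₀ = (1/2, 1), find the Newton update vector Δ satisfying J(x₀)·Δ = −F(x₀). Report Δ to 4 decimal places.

(0.7807, -0.4452)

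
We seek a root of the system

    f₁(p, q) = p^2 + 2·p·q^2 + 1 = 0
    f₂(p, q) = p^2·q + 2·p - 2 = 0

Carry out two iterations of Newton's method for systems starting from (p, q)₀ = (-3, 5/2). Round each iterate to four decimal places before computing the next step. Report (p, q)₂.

(-2.3243, 1.2762)

At (-3, 5/2): F = (-27.5000, 14.5000).
Jacobian J = [[2·p + 2·q^2, 4·p·q], [2·p·q + 2, p^2]].
At the point, J = [[6.5000, -30.0000], [-13.0000, 9.0000]] (det J = -331.5000).
Solving J·Δ = −F gives Δ = (0.5656, -0.7941).
Then the next iterate is (p, q)₁ = (-2.4344, 1.7059).
Round to (-2.4344, 1.7059) and repeat: F = (-7.242366, 3.240881), J = [[0.951390, -16.611372], [-6.305686, 5.926303]].
Δ = (0.1101, -0.4297), so (p, q)₂ = (-2.3243, 1.2762).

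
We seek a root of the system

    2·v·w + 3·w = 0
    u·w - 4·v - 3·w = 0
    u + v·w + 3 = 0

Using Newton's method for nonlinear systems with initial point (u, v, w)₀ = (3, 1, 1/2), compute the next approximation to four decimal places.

(-2.4940, -0.6867, 0.3373)

At (3, 1, 1/2): F = (2.5000, -4.0000, 6.5000).
Jacobian J = [[0, 2·w, 2·v + 3], [w, -4, u - 3], [1, w, v]].
At the point, J = [[0.0000, 1.0000, 5.0000], [0.5000, -4.0000, 0.0000], [1.0000, 0.5000, 1.0000]] (det J = 20.7500).
Solving J·Δ = −F gives Δ = (-5.4940, -1.6867, -0.1627).
Then the next iterate is (u, v, w)₁ = (-2.4940, -0.6867, 0.3373).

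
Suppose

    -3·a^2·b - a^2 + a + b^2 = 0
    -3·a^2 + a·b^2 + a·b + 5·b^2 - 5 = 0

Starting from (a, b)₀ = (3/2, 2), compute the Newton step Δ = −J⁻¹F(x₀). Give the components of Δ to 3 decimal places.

At (3/2, 2): F = (-10.250, 17.250).
Jacobian J = [[-6·a·b - 2·a + 1, -3·a^2 + 2·b], [-6·a + b^2 + b, 2·a·b + a + 10·b]].
At the point, J = [[-20.000, -2.750], [-3.000, 27.500]] (det J = -558.250).
Solving J·Δ = −F gives Δ = (-0.420, -0.673).

(-0.420, -0.673)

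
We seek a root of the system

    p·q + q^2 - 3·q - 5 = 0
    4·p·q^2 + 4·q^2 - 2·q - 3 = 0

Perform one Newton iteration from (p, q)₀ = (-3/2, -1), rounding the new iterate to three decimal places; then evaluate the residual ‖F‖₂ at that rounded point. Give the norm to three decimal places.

At (-3/2, -1): F = (0.500, -3.000).
Jacobian J = [[q, p + 2·q - 3], [4·q^2, 8·p·q + 8·q - 2]].
At the point, J = [[-1.000, -6.500], [4.000, 2.000]] (det J = 24.000).
Solving J·Δ = −F gives Δ = (0.771, -0.042).
Then the next iterate is (p, q)₁ = (-0.729, -1.042).
Re-evaluating at (-0.729, -1.042): F = (-0.02862, 0.26097), so ‖F‖₂ = 0.263.

0.263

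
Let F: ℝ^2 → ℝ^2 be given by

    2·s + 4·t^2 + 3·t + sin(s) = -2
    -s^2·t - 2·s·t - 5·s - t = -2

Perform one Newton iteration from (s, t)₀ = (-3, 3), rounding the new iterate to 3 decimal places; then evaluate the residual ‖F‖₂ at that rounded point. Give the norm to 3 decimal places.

At (-3, 3): F = (40.85888, 5.000).
Jacobian J = [[cos(s) + 2, 8·t + 3], [-2·s·t - 2·t - 5, -s^2 - 2·s - 1]].
At the point, J = [[1.01001, 27.000], [7.000, -4.000]] (det J = -193.04003).
Solving J·Δ = −F gives Δ = (-1.546, -1.455).
Then the next iterate is (s, t)₁ = (-4.546, 1.545).
Re-evaluating at (-4.546, 1.545): F = (8.07729, 5.30299), so ‖F‖₂ = 9.663.

9.663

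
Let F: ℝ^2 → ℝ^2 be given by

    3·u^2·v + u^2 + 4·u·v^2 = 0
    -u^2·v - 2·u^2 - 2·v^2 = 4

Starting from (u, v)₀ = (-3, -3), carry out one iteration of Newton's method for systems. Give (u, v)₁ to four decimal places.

At (-3, -3): F = (-180.0000, -13.0000).
Jacobian J = [[6·u·v + 2·u + 4·v^2, 3·u^2 + 8·u·v], [-2·u·v - 4·u, -u^2 - 4·v]].
At the point, J = [[84.0000, 99.0000], [-6.0000, 3.0000]] (det J = 846.0000).
Solving J·Δ = −F gives Δ = (-0.8830, 2.5674).
Then the next iterate is (u, v)₁ = (-3.8830, -0.4326).

(-3.8830, -0.4326)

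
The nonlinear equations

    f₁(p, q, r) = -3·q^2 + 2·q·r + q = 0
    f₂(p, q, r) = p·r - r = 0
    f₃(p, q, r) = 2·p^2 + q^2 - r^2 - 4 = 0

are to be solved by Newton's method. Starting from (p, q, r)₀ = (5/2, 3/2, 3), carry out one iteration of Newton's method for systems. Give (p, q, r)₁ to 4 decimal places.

(1.5865, 1.6154, 1.8269)

At (5/2, 3/2, 3): F = (3.7500, 4.5000, 1.7500).
Jacobian J = [[0, -6·q + 2·r + 1, 2·q], [r, 0, p - 1], [4·p, 2·q, -2·r]].
At the point, J = [[0.0000, -2.0000, 3.0000], [3.0000, 0.0000, 1.5000], [10.0000, 3.0000, -6.0000]] (det J = -39.0000).
Solving J·Δ = −F gives Δ = (-0.9135, 0.1154, -1.1731).
Then the next iterate is (p, q, r)₁ = (1.5865, 1.6154, 1.8269).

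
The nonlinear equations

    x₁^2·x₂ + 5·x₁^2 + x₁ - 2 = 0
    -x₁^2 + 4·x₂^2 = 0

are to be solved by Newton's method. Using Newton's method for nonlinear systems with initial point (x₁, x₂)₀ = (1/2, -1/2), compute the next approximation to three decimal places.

At (1/2, -1/2): F = (-0.375, 0.750).
Jacobian J = [[2·x₁·x₂ + 10·x₁ + 1, x₁^2], [-2·x₁, 8·x₂]].
At the point, J = [[5.500, 0.250], [-1.000, -4.000]] (det J = -21.750).
Solving J·Δ = −F gives Δ = (0.060, 0.172).
Then the next iterate is (x₁, x₂)₁ = (0.560, -0.328).

(0.560, -0.328)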